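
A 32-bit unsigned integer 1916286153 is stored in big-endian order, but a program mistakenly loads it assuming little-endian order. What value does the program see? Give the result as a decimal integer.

3375642738

1916286153 in 32-bit hexadecimal is 0x723834C9.
Stored big-endian, the bytes at ascending addresses are 72 38 34 C9.
Read back as little-endian, the first byte is least significant, giving 0xC9343872.
0xC9343872 = 3375642738.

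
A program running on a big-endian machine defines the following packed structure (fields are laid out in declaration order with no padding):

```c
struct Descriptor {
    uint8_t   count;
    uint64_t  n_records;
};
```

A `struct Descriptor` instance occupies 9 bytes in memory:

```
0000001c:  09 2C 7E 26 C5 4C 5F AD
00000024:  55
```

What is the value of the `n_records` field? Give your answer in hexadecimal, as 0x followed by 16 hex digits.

0x2C7E26C54C5FAD55

`n_records` follows `count` (1 byte), so it starts at byte offset 1 and occupies 8 bytes.
Bytes at offsets 1..8: 2C 7E 26 C5 4C 5F AD 55.
Big-endian stores the most-significant byte at the lowest address.
The bytes are already most-significant first: 0x2C7E26C54C5FAD55.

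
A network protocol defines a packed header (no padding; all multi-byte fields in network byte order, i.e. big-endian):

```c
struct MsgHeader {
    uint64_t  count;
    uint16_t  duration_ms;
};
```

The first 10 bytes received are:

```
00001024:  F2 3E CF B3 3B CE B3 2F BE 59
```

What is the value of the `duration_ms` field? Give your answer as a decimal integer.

`duration_ms` follows `count` (8 bytes), so it starts at byte offset 8 and occupies 2 bytes.
Bytes at offsets 8..9: BE 59.
Big-endian: lowest address holds the most-significant byte.
The bytes are already most-significant first: 0xBE59.
0xBE59 = 48729.

48729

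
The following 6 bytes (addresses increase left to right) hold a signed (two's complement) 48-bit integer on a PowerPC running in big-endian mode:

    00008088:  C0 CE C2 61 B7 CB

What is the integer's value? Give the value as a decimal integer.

In big-endian order the high byte comes first in memory.
The bytes are already most-significant first: 0xC0CEC261B7CB.
Top bit is set, so as a signed 48-bit value this is 0xC0CEC261B7CB − 2^48 = -69480719730741.

-69480719730741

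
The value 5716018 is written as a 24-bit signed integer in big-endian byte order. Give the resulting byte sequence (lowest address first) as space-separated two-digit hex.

57 38 32

5716018 in hexadecimal, padded to 24 bits, is 0x573832.
Split into bytes (most-significant first): 57 38 32.
Big-endian stores the most-significant byte at the lowest address.
So the memory order matches the most-significant-first order: 57 38 32.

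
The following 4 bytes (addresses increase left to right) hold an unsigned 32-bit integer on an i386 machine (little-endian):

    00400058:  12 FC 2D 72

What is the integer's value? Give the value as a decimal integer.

1915616274

Little-endian: lowest address holds the least-significant byte.
Reassemble most-significant byte first: 72 2D FC 12 → 0x722DFC12.
0x722DFC12 = 1915616274.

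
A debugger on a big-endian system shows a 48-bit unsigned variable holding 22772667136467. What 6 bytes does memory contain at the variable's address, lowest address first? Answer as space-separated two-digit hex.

22772667136467 in hexadecimal, padded to 48 bits, is 0x14B62CBC39D3.
Split into bytes (most-significant first): 14 B6 2C BC 39 D3.
Big-endian stores the most-significant byte at the lowest address.
So the memory order matches the most-significant-first order: 14 B6 2C BC 39 D3.

14 B6 2C BC 39 D3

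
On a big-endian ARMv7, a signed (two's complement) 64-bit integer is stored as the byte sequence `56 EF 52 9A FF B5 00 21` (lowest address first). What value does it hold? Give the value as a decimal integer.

In big-endian order the high byte comes first in memory.
The bytes are already most-significant first: 0x56EF529AFFB50021.
0x56EF529AFFB50021 = 6264316432364142625.

6264316432364142625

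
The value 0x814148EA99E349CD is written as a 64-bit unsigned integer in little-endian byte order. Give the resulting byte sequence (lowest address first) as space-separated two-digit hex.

Split into bytes (most-significant first): 81 41 48 EA 99 E3 49 CD.
In little-endian order the low byte comes first in memory.
So at ascending addresses the bytes are CD 49 E3 99 EA 48 41 81.

CD 49 E3 99 EA 48 41 81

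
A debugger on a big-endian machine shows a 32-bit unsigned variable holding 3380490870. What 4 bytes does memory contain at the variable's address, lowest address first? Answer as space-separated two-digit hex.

3380490870 in hexadecimal, padded to 32 bits, is 0xC97E3276.
Split into bytes (most-significant first): C9 7E 32 76.
In big-endian order the high byte comes first in memory.
So the memory order matches the most-significant-first order: C9 7E 32 76.

C9 7E 32 76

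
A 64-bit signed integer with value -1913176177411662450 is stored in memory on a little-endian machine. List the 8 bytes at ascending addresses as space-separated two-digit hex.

Two's complement of -1913176177411662450 in 64 bits: 1913176177411662450 = 0x1A8CF798CF5CA272; invert → 0xE573086730A35D8D; add 1 → 0xE573086730A35D8E.
Split into bytes (most-significant first): E5 73 08 67 30 A3 5D 8E.
Little-endian: lowest address holds the least-significant byte.
So at ascending addresses the bytes are 8E 5D A3 30 67 08 73 E5.

8E 5D A3 30 67 08 73 E5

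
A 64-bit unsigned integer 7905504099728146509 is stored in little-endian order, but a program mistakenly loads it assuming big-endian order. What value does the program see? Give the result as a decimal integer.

7905504099728146509 in 64-bit hexadecimal is 0x6DB5FE17F2B0C04D.
Stored little-endian, the bytes at ascending addresses are 4D C0 B0 F2 17 FE B5 6D.
Read back as big-endian, the last byte is least significant, giving 0x4DC0B0F217FEB56D.
0x4DC0B0F217FEB56D = 5602672490280039789.

5602672490280039789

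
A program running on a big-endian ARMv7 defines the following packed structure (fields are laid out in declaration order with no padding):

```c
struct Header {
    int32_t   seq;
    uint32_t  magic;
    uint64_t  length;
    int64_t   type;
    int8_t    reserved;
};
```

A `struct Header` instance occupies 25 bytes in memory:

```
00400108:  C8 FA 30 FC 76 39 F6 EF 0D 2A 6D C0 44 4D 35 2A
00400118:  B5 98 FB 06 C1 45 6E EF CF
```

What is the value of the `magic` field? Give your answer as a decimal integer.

`magic` follows `seq` (4 bytes), so it starts at byte offset 4 and occupies 4 bytes.
Bytes at offsets 4..7: 76 39 F6 EF.
In big-endian order the high byte comes first in memory.
The bytes are already most-significant first: 0x7639F6EF.
0x7639F6EF = 1983510255.

1983510255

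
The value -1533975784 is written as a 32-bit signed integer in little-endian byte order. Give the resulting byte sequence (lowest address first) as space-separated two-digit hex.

Two's complement of -1533975784 in 32 bits: 1533975784 = 0x5B6E9CE8; invert → 0xA4916317; add 1 → 0xA4916318.
Split into bytes (most-significant first): A4 91 63 18.
Little-endian stores the least-significant byte at the lowest address.
So at ascending addresses the bytes are 18 63 91 A4.

18 63 91 A4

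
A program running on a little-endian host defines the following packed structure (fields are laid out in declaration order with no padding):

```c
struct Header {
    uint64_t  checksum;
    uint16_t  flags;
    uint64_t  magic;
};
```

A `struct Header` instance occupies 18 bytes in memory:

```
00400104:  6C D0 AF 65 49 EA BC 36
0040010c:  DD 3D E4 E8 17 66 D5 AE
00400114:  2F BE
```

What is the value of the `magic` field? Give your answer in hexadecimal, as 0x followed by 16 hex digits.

0xBE2FAED56617E8E4

`magic` follows `checksum` (8 B), `flags` (2 B), so it starts at offset 8 + 2 = 10 and occupies 8 bytes.
Bytes at offsets 10..17: E4 E8 17 66 D5 AE 2F BE.
Little-endian: lowest address holds the least-significant byte.
Reassemble most-significant byte first: BE 2F AE D5 66 17 E8 E4 → 0xBE2FAED56617E8E4.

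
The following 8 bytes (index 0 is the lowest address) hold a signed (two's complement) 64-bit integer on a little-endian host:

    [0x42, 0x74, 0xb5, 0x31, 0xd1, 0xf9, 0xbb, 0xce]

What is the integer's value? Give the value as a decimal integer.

-3549969204374047678

Little-endian stores the least-significant byte at the lowest address.
Reassemble most-significant byte first: CE BB F9 D1 31 B5 74 42 → 0xCEBBF9D131B57442.
Top bit is set, so as a signed 64-bit value this is 0xCEBBF9D131B57442 − 2^64 = -3549969204374047678.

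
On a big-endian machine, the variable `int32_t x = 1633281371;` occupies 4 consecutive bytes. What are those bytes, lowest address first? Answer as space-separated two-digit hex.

1633281371 in hexadecimal, padded to 32 bits, is 0x6159E55B.
Split into bytes (most-significant first): 61 59 E5 5B.
In big-endian order the high byte comes first in memory.
So the memory order matches the most-significant-first order: 61 59 E5 5B.

61 59 E5 5B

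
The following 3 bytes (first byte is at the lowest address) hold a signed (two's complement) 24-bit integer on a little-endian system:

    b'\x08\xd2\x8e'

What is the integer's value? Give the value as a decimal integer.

-7417336

Little-endian stores the least-significant byte at the lowest address.
Reassemble most-significant byte first: 8E D2 08 → 0x8ED208.
Top bit is set, so as a signed 24-bit value this is 0x8ED208 − 2^24 = -7417336.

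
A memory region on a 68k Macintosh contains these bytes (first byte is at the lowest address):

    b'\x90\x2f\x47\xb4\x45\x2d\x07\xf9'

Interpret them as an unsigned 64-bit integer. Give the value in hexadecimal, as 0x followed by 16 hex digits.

0x902F47B4452D07F9

In big-endian order the high byte comes first in memory.
The bytes are already most-significant first: 0x902F47B4452D07F9.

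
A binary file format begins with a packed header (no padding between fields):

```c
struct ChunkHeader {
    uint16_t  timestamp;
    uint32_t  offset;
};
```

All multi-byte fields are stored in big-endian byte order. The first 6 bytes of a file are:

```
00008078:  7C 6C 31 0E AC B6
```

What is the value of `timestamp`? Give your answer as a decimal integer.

31852

`timestamp` is the first field, at byte offset 0, occupying 2 bytes.
Bytes at offsets 0..1: 7C 6C.
Big-endian stores the most-significant byte at the lowest address.
The bytes are already most-significant first: 0x7C6C.
0x7C6C = 31852.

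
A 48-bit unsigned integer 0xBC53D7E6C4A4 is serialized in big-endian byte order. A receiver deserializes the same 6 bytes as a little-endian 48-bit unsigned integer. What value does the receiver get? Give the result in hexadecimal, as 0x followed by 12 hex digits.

Stored big-endian, the bytes at ascending addresses are BC 53 D7 E6 C4 A4.
Read back as little-endian, the first byte is least significant, giving 0xA4C4E6D753BC.

0xA4C4E6D753BC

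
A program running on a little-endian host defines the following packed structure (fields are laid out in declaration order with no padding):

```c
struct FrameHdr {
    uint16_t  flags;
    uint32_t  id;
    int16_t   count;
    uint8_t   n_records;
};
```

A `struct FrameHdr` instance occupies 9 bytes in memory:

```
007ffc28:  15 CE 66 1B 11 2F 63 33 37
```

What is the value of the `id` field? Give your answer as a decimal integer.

`id` follows `flags` (2 bytes), so it starts at byte offset 2 and occupies 4 bytes.
Bytes at offsets 2..5: 66 1B 11 2F.
Little-endian: lowest address holds the least-significant byte.
Reassemble most-significant byte first: 2F 11 1B 66 → 0x2F111B66.
0x2F111B66 = 789650278.

789650278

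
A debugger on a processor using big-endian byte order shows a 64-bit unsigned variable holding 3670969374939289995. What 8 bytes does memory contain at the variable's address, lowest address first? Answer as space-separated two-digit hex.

32 F1 E7 32 66 98 19 8B

3670969374939289995 in hexadecimal, padded to 64 bits, is 0x32F1E7326698198B.
Split into bytes (most-significant first): 32 F1 E7 32 66 98 19 8B.
Big-endian stores the most-significant byte at the lowest address.
So the memory order matches the most-significant-first order: 32 F1 E7 32 66 98 19 8B.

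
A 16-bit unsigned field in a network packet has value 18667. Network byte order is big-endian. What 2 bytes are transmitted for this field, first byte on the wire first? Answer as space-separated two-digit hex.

48 EB

18667 in hexadecimal, padded to 16 bits, is 0x48EB.
Split into bytes (most-significant first): 48 EB.
Big-endian: lowest address holds the most-significant byte.
So the memory order matches the most-significant-first order: 48 EB.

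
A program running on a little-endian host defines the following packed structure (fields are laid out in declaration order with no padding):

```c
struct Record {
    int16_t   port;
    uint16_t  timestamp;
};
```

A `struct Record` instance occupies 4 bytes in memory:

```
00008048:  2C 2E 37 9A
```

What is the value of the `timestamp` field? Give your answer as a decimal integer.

`timestamp` follows `port` (2 bytes), so it starts at byte offset 2 and occupies 2 bytes.
Bytes at offsets 2..3: 37 9A.
Little-endian: lowest address holds the least-significant byte.
Reassemble most-significant byte first: 9A 37 → 0x9A37.
0x9A37 = 39479.

39479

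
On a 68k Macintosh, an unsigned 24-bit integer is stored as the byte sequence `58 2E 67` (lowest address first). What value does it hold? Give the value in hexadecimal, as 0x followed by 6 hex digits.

0x582E67

In big-endian order the high byte comes first in memory.
The bytes are already most-significant first: 0x582E67.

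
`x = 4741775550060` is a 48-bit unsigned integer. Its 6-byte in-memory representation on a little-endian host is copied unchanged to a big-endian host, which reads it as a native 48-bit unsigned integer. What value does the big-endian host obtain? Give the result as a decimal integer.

4741775550060 in 48-bit hexadecimal is 0x045007D8E66C.
Stored little-endian, the bytes at ascending addresses are 6C E6 D8 07 50 04.
Read back as big-endian, the last byte is least significant, giving 0x6CE6D8075004.
0x6CE6D8075004 = 119738722635780.

119738722635780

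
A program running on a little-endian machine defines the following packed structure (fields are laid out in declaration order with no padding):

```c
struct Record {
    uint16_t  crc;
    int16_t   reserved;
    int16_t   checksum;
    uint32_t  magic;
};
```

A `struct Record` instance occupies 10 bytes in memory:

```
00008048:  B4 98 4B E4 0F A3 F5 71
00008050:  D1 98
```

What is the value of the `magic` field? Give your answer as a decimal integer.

2563863029

`magic` follows `crc` (2 B), `reserved` (2 B), `checksum` (2 B), so it starts at offset 2 + 2 + 2 = 6 and occupies 4 bytes.
Bytes at offsets 6..9: F5 71 D1 98.
In little-endian order the low byte comes first in memory.
Reassemble most-significant byte first: 98 D1 71 F5 → 0x98D171F5.
0x98D171F5 = 2563863029.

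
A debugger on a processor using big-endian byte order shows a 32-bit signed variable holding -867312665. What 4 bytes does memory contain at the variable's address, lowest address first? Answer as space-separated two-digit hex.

CC 4D DB E7

Two's complement of -867312665 in 32 bits: 867312665 = 0x33B22419; invert → 0xCC4DDBE6; add 1 → 0xCC4DDBE7.
Split into bytes (most-significant first): CC 4D DB E7.
Big-endian stores the most-significant byte at the lowest address.
So the memory order matches the most-significant-first order: CC 4D DB E7.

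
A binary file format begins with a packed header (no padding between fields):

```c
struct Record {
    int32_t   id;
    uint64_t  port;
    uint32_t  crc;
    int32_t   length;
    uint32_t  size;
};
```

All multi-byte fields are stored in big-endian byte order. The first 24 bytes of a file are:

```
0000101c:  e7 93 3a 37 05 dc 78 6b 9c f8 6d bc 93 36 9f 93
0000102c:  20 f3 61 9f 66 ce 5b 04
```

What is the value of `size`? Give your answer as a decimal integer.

`size` follows `id` (4 B), `port` (8 B), `crc` (4 B), `length` (4 B), so it starts at offset 4 + 8 + 4 + 4 = 20 and occupies 4 bytes.
Bytes at offsets 20..23: 66 CE 5B 04.
Big-endian stores the most-significant byte at the lowest address.
The bytes are already most-significant first: 0x66CE5B04.
0x66CE5B04 = 1724799748.

1724799748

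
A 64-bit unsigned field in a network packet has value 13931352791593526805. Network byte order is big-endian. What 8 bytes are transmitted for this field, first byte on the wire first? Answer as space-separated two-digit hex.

C1 56 1B 8D 6F 94 26 15

13931352791593526805 in hexadecimal, padded to 64 bits, is 0xC1561B8D6F942615.
Split into bytes (most-significant first): C1 56 1B 8D 6F 94 26 15.
Big-endian stores the most-significant byte at the lowest address.
So the memory order matches the most-significant-first order: C1 56 1B 8D 6F 94 26 15.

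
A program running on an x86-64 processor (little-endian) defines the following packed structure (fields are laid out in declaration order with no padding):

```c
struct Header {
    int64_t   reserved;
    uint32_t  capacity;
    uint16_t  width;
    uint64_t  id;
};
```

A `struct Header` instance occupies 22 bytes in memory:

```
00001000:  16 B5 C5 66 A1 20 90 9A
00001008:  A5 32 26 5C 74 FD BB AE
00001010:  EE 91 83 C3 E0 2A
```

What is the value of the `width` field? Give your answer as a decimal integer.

`width` follows `reserved` (8 B), `capacity` (4 B), so it starts at offset 8 + 4 = 12 and occupies 2 bytes.
Bytes at offsets 12..13: 74 FD.
Little-endian: lowest address holds the least-significant byte.
Reassemble most-significant byte first: FD 74 → 0xFD74.
0xFD74 = 64884.

64884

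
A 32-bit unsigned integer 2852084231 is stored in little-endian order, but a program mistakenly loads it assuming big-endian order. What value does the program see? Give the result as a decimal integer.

123404201

2852084231 in 32-bit hexadecimal is 0xA9FF5A07.
Stored little-endian, the bytes at ascending addresses are 07 5A FF A9.
Read back as big-endian, the last byte is least significant, giving 0x075AFFA9.
0x075AFFA9 = 123404201.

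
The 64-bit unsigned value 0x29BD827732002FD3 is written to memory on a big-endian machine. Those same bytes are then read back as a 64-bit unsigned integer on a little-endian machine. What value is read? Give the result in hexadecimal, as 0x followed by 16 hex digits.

Stored big-endian, the bytes at ascending addresses are 29 BD 82 77 32 00 2F D3.
Read back as little-endian, the first byte is least significant, giving 0xD32F00327782BD29.

0xD32F00327782BD29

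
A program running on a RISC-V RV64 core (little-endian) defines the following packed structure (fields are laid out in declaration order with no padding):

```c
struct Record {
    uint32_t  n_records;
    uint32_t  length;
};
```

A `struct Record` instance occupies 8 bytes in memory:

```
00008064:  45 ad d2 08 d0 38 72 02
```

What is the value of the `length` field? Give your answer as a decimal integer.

`length` follows `n_records` (4 bytes), so it starts at byte offset 4 and occupies 4 bytes.
Bytes at offsets 4..7: D0 38 72 02.
In little-endian order the low byte comes first in memory.
Reassemble most-significant byte first: 02 72 38 D0 → 0x027238D0.
0x027238D0 = 41040080.

41040080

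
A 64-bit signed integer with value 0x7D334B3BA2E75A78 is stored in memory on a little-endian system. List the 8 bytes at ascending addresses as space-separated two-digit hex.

78 5A E7 A2 3B 4B 33 7D

Split into bytes (most-significant first): 7D 33 4B 3B A2 E7 5A 78.
Little-endian: lowest address holds the least-significant byte.
So at ascending addresses the bytes are 78 5A E7 A2 3B 4B 33 7D.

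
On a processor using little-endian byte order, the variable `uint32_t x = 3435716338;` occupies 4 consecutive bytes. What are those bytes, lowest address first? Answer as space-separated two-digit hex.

3435716338 in hexadecimal, padded to 32 bits, is 0xCCC8DEF2.
Split into bytes (most-significant first): CC C8 DE F2.
In little-endian order the low byte comes first in memory.
So at ascending addresses the bytes are F2 DE C8 CC.

F2 DE C8 CC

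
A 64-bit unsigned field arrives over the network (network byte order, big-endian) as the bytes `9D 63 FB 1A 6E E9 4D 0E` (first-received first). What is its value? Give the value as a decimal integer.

11341184377597545742

Big-endian stores the most-significant byte at the lowest address.
The bytes are already most-significant first: 0x9D63FB1A6EE94D0E.
0x9D63FB1A6EE94D0E = 11341184377597545742.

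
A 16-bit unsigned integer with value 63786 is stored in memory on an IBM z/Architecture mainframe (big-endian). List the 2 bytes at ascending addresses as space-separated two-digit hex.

F9 2A

63786 in hexadecimal, padded to 16 bits, is 0xF92A.
Split into bytes (most-significant first): F9 2A.
In big-endian order the high byte comes first in memory.
So the memory order matches the most-significant-first order: F9 2A.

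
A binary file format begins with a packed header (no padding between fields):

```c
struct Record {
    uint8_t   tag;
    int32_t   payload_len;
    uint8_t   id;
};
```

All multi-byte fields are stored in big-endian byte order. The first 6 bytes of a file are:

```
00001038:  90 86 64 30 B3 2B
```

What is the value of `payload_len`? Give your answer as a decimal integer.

`payload_len` follows `tag` (1 byte), so it starts at byte offset 1 and occupies 4 bytes.
Bytes at offsets 1..4: 86 64 30 B3.
Big-endian: lowest address holds the most-significant byte.
The bytes are already most-significant first: 0x866430B3.
Top bit is set, so as a signed 32-bit value this is 0x866430B3 − 2^32 = -2040254285.

-2040254285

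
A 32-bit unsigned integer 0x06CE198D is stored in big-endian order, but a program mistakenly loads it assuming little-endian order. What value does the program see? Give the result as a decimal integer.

Stored big-endian, the bytes at ascending addresses are 06 CE 19 8D.
Read back as little-endian, the first byte is least significant, giving 0x8D19CE06.
0x8D19CE06 = 2367278598.

2367278598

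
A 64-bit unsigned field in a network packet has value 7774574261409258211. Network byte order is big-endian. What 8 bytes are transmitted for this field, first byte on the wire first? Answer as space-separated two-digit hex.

6B E4 D6 19 6B 31 9A E3

7774574261409258211 in hexadecimal, padded to 64 bits, is 0x6BE4D6196B319AE3.
Split into bytes (most-significant first): 6B E4 D6 19 6B 31 9A E3.
Big-endian stores the most-significant byte at the lowest address.
So the memory order matches the most-significant-first order: 6B E4 D6 19 6B 31 9A E3.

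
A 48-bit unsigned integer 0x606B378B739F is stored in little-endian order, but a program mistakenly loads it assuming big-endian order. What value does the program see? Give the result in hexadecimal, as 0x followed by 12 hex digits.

Stored little-endian, the bytes at ascending addresses are 9F 73 8B 37 6B 60.
Read back as big-endian, the last byte is least significant, giving 0x9F738B376B60.

0x9F738B376B60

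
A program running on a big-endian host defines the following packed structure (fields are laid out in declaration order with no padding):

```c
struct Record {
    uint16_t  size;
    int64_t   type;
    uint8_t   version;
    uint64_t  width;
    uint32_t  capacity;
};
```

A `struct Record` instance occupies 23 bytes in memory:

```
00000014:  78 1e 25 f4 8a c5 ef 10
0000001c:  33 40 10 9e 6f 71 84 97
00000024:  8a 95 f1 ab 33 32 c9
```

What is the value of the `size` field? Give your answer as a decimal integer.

`size` is the first field, at byte offset 0, occupying 2 bytes.
Bytes at offsets 0..1: 78 1E.
Big-endian: lowest address holds the most-significant byte.
The bytes are already most-significant first: 0x781E.
0x781E = 30750.

30750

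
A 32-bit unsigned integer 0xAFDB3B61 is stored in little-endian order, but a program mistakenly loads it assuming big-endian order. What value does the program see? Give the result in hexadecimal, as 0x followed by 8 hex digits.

Stored little-endian, the bytes at ascending addresses are 61 3B DB AF.
Read back as big-endian, the last byte is least significant, giving 0x613BDBAF.

0x613BDBAF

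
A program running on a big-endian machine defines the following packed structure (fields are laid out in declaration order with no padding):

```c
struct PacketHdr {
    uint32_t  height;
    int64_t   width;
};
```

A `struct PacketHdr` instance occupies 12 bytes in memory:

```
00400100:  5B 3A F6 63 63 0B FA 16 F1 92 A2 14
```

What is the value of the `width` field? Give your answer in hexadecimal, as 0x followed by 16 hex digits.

0x630BFA16F192A214

`width` follows `height` (4 bytes), so it starts at byte offset 4 and occupies 8 bytes.
Bytes at offsets 4..11: 63 0B FA 16 F1 92 A2 14.
Big-endian stores the most-significant byte at the lowest address.
The bytes are already most-significant first: 0x630BFA16F192A214.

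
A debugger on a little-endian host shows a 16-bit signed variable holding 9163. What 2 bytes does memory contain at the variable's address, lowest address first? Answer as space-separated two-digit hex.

CB 23

9163 in hexadecimal, padded to 16 bits, is 0x23CB.
Split into bytes (most-significant first): 23 CB.
Little-endian: lowest address holds the least-significant byte.
So at ascending addresses the bytes are CB 23.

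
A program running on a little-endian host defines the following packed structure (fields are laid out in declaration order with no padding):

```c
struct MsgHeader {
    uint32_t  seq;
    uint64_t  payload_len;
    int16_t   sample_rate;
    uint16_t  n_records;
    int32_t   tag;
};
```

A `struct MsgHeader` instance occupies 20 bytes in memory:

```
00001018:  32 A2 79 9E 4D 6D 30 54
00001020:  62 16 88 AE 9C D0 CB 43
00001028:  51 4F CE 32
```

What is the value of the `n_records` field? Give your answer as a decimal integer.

`n_records` follows `seq` (4 B), `payload_len` (8 B), `sample_rate` (2 B), so it starts at offset 4 + 8 + 2 = 14 and occupies 2 bytes.
Bytes at offsets 14..15: CB 43.
Little-endian: lowest address holds the least-significant byte.
Reassemble most-significant byte first: 43 CB → 0x43CB.
0x43CB = 17355.

17355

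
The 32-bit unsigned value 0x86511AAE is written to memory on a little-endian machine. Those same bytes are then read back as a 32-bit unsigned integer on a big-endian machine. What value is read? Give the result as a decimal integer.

2920960390

Stored little-endian, the bytes at ascending addresses are AE 1A 51 86.
Read back as big-endian, the last byte is least significant, giving 0xAE1A5186.
0xAE1A5186 = 2920960390.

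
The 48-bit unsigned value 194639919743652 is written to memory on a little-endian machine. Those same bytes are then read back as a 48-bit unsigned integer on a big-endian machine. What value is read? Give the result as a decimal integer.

194639919743652 in 48-bit hexadecimal is 0xB106234682A4.
Stored little-endian, the bytes at ascending addresses are A4 82 46 23 06 B1.
Read back as big-endian, the last byte is least significant, giving 0xA482462306B1.
0xA482462306B1 = 180879429404337.

180879429404337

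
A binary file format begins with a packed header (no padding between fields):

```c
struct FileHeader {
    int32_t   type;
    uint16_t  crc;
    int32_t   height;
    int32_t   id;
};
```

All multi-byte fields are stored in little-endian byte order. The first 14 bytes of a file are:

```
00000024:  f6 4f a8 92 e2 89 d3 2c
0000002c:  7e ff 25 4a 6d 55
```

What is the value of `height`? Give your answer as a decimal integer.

-8508205

`height` follows `type` (4 B), `crc` (2 B), so it starts at offset 4 + 2 = 6 and occupies 4 bytes.
Bytes at offsets 6..9: D3 2C 7E FF.
Little-endian stores the least-significant byte at the lowest address.
Reassemble most-significant byte first: FF 7E 2C D3 → 0xFF7E2CD3.
Top bit is set, so as a signed 32-bit value this is 0xFF7E2CD3 − 2^32 = -8508205.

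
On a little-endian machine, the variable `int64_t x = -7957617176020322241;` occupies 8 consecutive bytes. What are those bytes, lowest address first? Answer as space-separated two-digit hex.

3F F8 C2 F4 56 DD 90 91

Two's complement of -7957617176020322241 in 64 bits: 7957617176020322241 = 0x6E6F22A90B3D07C1; invert → 0x9190DD56F4C2F83E; add 1 → 0x9190DD56F4C2F83F.
Split into bytes (most-significant first): 91 90 DD 56 F4 C2 F8 3F.
Little-endian: lowest address holds the least-significant byte.
So at ascending addresses the bytes are 3F F8 C2 F4 56 DD 90 91.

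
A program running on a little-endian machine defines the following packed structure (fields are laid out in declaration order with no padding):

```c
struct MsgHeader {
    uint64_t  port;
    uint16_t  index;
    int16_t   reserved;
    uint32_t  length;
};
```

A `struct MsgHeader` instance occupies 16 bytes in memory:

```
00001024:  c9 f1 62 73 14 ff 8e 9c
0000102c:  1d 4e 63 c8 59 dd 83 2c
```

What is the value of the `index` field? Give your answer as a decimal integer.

`index` follows `port` (8 bytes), so it starts at byte offset 8 and occupies 2 bytes.
Bytes at offsets 8..9: 1D 4E.
In little-endian order the low byte comes first in memory.
Reassemble most-significant byte first: 4E 1D → 0x4E1D.
0x4E1D = 19997.

19997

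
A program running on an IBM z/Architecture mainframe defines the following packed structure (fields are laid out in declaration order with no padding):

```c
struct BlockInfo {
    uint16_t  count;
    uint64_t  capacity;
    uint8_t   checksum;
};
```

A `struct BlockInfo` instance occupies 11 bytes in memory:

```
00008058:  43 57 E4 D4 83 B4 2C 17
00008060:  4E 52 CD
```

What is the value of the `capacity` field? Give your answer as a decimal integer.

`capacity` follows `count` (2 bytes), so it starts at byte offset 2 and occupies 8 bytes.
Bytes at offsets 2..9: E4 D4 83 B4 2C 17 4E 52.
In big-endian order the high byte comes first in memory.
The bytes are already most-significant first: 0xE4D483B42C174E52.
0xE4D483B42C174E52 = 16488948945567305298.

16488948945567305298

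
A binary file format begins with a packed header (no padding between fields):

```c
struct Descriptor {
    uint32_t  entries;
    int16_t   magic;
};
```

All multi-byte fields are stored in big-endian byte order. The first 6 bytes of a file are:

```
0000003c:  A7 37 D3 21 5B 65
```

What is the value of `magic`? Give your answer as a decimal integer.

23397

`magic` follows `entries` (4 bytes), so it starts at byte offset 4 and occupies 2 bytes.
Bytes at offsets 4..5: 5B 65.
Big-endian stores the most-significant byte at the lowest address.
The bytes are already most-significant first: 0x5B65.
0x5B65 = 23397.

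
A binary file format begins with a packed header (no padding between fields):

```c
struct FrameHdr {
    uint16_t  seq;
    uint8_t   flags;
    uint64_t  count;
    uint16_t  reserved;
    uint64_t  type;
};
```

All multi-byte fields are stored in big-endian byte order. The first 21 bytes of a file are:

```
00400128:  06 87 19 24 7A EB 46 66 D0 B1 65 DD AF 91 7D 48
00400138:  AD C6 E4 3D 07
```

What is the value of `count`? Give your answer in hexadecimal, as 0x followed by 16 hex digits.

`count` follows `seq` (2 B), `flags` (1 B), so it starts at offset 2 + 1 = 3 and occupies 8 bytes.
Bytes at offsets 3..10: 24 7A EB 46 66 D0 B1 65.
Big-endian stores the most-significant byte at the lowest address.
The bytes are already most-significant first: 0x247AEB4666D0B165.

0x247AEB4666D0B165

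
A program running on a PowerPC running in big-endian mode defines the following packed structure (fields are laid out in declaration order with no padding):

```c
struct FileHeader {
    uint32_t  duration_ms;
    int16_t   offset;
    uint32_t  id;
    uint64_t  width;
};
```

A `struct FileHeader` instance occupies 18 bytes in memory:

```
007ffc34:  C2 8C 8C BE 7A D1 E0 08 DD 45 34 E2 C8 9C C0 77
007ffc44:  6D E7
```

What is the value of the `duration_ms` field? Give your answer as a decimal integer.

`duration_ms` is the first field, at byte offset 0, occupying 4 bytes.
Bytes at offsets 0..3: C2 8C 8C BE.
In big-endian order the high byte comes first in memory.
The bytes are already most-significant first: 0xC28C8CBE.
0xC28C8CBE = 3263990974.

3263990974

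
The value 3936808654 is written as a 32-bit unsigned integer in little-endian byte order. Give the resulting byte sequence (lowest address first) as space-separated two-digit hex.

CE EE A6 EA

3936808654 in hexadecimal, padded to 32 bits, is 0xEAA6EECE.
Split into bytes (most-significant first): EA A6 EE CE.
In little-endian order the low byte comes first in memory.
So at ascending addresses the bytes are CE EE A6 EA.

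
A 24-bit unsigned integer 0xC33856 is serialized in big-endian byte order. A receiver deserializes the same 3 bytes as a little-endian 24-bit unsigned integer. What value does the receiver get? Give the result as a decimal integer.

5650627

Stored big-endian, the bytes at ascending addresses are C3 38 56.
Read back as little-endian, the first byte is least significant, giving 0x5638C3.
0x5638C3 = 5650627.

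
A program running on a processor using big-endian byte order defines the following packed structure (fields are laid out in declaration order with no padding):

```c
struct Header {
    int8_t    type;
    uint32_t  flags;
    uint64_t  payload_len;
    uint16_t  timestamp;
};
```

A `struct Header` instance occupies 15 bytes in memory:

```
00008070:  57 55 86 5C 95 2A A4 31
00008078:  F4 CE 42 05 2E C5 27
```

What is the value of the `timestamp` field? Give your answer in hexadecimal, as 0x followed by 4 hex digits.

`timestamp` follows `type` (1 B), `flags` (4 B), `payload_len` (8 B), so it starts at offset 1 + 4 + 8 = 13 and occupies 2 bytes.
Bytes at offsets 13..14: C5 27.
In big-endian order the high byte comes first in memory.
The bytes are already most-significant first: 0xC527.

0xC527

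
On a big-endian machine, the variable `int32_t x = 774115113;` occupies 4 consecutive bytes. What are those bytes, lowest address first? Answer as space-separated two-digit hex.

774115113 in hexadecimal, padded to 32 bits, is 0x2E240F29.
Split into bytes (most-significant first): 2E 24 0F 29.
Big-endian stores the most-significant byte at the lowest address.
So the memory order matches the most-significant-first order: 2E 24 0F 29.

2E 24 0F 29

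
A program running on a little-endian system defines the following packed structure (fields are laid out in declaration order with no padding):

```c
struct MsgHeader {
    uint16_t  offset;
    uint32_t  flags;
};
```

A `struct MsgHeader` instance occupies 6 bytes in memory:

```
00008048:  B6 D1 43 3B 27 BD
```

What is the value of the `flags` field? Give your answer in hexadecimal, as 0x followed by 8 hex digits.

`flags` follows `offset` (2 bytes), so it starts at byte offset 2 and occupies 4 bytes.
Bytes at offsets 2..5: 43 3B 27 BD.
In little-endian order the low byte comes first in memory.
Reassemble most-significant byte first: BD 27 3B 43 → 0xBD273B43.

0xBD273B43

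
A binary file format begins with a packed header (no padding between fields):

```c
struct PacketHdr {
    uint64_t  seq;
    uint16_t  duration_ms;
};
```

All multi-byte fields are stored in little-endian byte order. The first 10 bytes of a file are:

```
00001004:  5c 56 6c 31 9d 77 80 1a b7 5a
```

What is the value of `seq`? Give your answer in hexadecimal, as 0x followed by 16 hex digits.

`seq` is the first field, at byte offset 0, occupying 8 bytes.
Bytes at offsets 0..7: 5C 56 6C 31 9D 77 80 1A.
Little-endian stores the least-significant byte at the lowest address.
Reassemble most-significant byte first: 1A 80 77 9D 31 6C 56 5C → 0x1A80779D316C565C.

0x1A80779D316C565C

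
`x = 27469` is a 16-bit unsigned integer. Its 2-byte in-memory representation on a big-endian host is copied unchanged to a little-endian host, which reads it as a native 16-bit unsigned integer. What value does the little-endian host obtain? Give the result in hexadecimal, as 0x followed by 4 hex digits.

27469 in 16-bit hexadecimal is 0x6B4D.
Stored big-endian, the bytes at ascending addresses are 6B 4D.
Read back as little-endian, the first byte is least significant, giving 0x4D6B.

0x4D6B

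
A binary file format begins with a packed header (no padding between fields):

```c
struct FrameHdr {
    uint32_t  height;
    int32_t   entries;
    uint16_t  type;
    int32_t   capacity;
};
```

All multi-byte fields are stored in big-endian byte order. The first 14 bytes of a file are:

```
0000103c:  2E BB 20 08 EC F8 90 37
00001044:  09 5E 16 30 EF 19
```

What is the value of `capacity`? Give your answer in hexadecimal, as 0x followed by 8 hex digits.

0x1630EF19

`capacity` follows `height` (4 B), `entries` (4 B), `type` (2 B), so it starts at offset 4 + 4 + 2 = 10 and occupies 4 bytes.
Bytes at offsets 10..13: 16 30 EF 19.
Big-endian stores the most-significant byte at the lowest address.
The bytes are already most-significant first: 0x1630EF19.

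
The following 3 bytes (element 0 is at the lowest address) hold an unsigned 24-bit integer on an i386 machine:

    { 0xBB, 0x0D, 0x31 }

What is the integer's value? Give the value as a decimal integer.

3214779

Little-endian: lowest address holds the least-significant byte.
Reassemble most-significant byte first: 31 0D BB → 0x310DBB.
0x310DBB = 3214779.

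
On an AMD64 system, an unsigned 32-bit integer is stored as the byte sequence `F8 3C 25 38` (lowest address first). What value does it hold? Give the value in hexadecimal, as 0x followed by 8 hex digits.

0x38253CF8

Little-endian stores the least-significant byte at the lowest address.
Reassemble most-significant byte first: 38 25 3C F8 → 0x38253CF8.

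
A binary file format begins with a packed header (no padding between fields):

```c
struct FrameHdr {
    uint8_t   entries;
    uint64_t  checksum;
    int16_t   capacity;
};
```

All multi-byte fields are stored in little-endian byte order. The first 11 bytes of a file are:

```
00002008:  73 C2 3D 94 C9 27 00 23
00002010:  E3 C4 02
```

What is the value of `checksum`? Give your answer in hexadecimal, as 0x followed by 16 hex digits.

`checksum` follows `entries` (1 byte), so it starts at byte offset 1 and occupies 8 bytes.
Bytes at offsets 1..8: C2 3D 94 C9 27 00 23 E3.
In little-endian order the low byte comes first in memory.
Reassemble most-significant byte first: E3 23 00 27 C9 94 3D C2 → 0xE3230027C9943DC2.

0xE3230027C9943DC2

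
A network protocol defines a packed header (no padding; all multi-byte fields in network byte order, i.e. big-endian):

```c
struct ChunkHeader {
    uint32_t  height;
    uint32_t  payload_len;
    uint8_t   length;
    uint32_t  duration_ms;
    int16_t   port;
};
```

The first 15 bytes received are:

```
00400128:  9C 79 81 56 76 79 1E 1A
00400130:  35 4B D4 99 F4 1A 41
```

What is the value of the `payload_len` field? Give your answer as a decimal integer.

1987649050

`payload_len` follows `height` (4 bytes), so it starts at byte offset 4 and occupies 4 bytes.
Bytes at offsets 4..7: 76 79 1E 1A.
Big-endian stores the most-significant byte at the lowest address.
The bytes are already most-significant first: 0x76791E1A.
0x76791E1A = 1987649050.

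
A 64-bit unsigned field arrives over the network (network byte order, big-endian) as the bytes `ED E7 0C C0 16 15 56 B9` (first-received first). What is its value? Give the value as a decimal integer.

17142684525752833721

In big-endian order the high byte comes first in memory.
The bytes are already most-significant first: 0xEDE70CC0161556B9.
0xEDE70CC0161556B9 = 17142684525752833721.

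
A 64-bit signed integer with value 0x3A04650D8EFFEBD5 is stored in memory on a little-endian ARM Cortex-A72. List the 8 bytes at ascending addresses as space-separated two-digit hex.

D5 EB FF 8E 0D 65 04 3A

Split into bytes (most-significant first): 3A 04 65 0D 8E FF EB D5.
Little-endian stores the least-significant byte at the lowest address.
So at ascending addresses the bytes are D5 EB FF 8E 0D 65 04 3A.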